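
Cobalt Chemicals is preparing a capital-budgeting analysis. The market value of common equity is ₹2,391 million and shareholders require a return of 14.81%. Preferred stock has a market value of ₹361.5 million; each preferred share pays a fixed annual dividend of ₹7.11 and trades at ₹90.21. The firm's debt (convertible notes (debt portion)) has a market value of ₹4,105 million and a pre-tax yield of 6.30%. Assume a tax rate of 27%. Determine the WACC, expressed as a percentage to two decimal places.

8.33%

Cost of preferred: Rp = 7.11 / 90.21 = 7.8816%.
Total capital V = 2391 + 361.5 + 4105 = 6857.5.
Equity: weight = 2391/6857.5 = 0.3487; cost = 14.81%.
Preferred: weight = 361.5/6857.5 = 0.0527; cost = 7.8816%.
Convertible notes (debt portion): weight = 4105/6857.5 = 0.5986; after-tax cost = 6.3% × (1 − 27%) = 4.5990%.
WACC = 0.3487 × 14.8100% + 0.0527 × 7.8816% + 0.5986 × 4.5990% = 8.3323%.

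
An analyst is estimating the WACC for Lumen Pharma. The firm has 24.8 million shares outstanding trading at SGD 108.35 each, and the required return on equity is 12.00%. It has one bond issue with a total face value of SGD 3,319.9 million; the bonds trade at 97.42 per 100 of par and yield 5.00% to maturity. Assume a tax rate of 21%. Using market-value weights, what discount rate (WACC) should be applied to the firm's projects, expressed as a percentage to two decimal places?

Market value of equity E = 108.35 × 24.8m = 2687.08m. Market value of debt D = 3319.9m × 97.42/100 = 3234.24658m.
Total capital V = 2687.08 + 3234.24658 = 5921.32658.
Equity: weight = 2687.08/5921.32658 = 0.4538; cost = 12%.
Bonds outstanding: weight = 3234.24658/5921.32658 = 0.5462; after-tax cost = 5% × (1 − 21%) = 3.9500%.
WACC = 0.4538 × 12.0000% + 0.5462 × 3.9500% = 7.6031%.

7.60%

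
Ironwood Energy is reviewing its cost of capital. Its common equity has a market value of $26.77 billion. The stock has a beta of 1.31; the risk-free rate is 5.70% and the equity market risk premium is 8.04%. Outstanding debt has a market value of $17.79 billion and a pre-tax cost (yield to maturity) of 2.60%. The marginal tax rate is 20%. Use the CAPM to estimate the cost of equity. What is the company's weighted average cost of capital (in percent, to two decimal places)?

10.58%

Cost of equity via CAPM: Re = 5.7% + 1.31 × 8.04% = 16.2324%.
Total capital V = 26.77 + 17.79 = 44.56.
Equity: weight = 26.77/44.56 = 0.6008; cost = 16.2324%.
Debt: weight = 17.79/44.56 = 0.3992; after-tax cost = 2.6% × (1 − 20%) = 2.0800%.
WACC = 0.6008 × 16.2324% + 0.3992 × 2.0800% = 10.5822%.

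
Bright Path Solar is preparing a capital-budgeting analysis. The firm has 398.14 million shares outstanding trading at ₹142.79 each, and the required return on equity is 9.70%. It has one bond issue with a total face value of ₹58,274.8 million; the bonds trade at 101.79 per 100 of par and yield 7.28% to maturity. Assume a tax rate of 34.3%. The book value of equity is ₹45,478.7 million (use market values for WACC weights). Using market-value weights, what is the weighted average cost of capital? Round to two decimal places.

Market value of equity E = 142.79 × 398.14m = 56850.4106m. Market value of debt D = 58274.8m × 101.79/100 = 59317.91892m.
Total capital V = 56850.4106 + 59317.91892 = 116168.32952.
Equity: weight = 56850.4106/116168.32952 = 0.4894; cost = 9.7%.
Bonds outstanding: weight = 59317.91892/116168.32952 = 0.5106; after-tax cost = 7.28% × (1 − 34.3%) = 4.7830%.
WACC = 0.4894 × 9.7000% + 0.5106 × 4.7830% = 7.1893%.

7.19%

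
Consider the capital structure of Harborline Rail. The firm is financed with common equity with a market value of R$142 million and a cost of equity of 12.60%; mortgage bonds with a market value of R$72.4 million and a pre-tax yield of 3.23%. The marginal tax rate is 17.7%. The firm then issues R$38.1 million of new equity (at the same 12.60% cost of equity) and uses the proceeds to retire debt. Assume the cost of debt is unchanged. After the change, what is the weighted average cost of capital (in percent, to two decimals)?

11.01%

After the change:
Total capital V = 180.1 + 34.3 = 214.4.
Equity: weight = 180.1/214.4 = 0.8400; cost = 12.6%.
Mortgage bonds: weight = 34.3/214.4 = 0.1600; after-tax cost = 3.23% × (1 − 17.7%) = 2.6583%.
WACC = 0.8400 × 12.6000% + 0.1600 × 2.6583% = 11.0095%.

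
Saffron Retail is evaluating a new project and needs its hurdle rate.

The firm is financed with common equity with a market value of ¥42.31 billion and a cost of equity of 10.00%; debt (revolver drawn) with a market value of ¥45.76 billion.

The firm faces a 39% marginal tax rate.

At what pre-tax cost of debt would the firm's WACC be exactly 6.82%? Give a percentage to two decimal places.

6.36%

Total capital V = 42.31 + 45.76 = 88.07.
Equity weight = 42.31/88.07 = 0.4804.
Revolver drawn weight = 45.76/88.07 = 0.5196.
Equity contribution = 0.4804 × 10% = 4.8041%.
Remaining for debt = 6.82% − 4.8041% = 2.0159%.
Rd × (1 − 39%) × 0.5196 = 2.0159%  ⇒  Rd = 6.3602%.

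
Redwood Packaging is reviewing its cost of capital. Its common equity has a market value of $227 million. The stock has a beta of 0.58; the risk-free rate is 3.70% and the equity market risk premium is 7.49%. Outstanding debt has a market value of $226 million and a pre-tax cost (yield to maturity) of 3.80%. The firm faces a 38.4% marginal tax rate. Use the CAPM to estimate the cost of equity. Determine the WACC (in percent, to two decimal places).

5.20%

Cost of equity via CAPM: Re = 3.7% + 0.58 × 7.49% = 8.0442%.
Total capital V = 227 + 226 = 453.
Equity: weight = 227/453 = 0.5011; cost = 8.0442%.
Debt: weight = 226/453 = 0.4989; after-tax cost = 3.8% × (1 − 38.4%) = 2.3408%.
WACC = 0.5011 × 8.0442% + 0.4989 × 2.3408% = 5.1988%.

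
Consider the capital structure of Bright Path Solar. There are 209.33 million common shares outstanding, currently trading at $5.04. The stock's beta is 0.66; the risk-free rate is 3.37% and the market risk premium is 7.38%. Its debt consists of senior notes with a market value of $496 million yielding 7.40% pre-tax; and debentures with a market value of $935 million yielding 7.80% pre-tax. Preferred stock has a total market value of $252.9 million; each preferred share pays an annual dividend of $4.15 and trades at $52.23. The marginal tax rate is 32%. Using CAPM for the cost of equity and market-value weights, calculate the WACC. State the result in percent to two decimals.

Cost of equity via CAPM: Re = 3.37% + 0.66 × 7.38% = 8.2408%.
Cost of preferred: Rp = 4.15 / 52.23 = 7.9456%.
Market value of equity E = 5.04 × 209.33m = 1055.0232m.
Total capital V = 1055.0232 + 252.9 + 496 + 935 = 2738.9232.
Equity: weight = 1055.0232/2738.9232 = 0.3852; cost = 8.2408%.
Preferred: weight = 252.9/2738.9232 = 0.0923; cost = 7.9456%.
Senior notes: weight = 496/2738.9232 = 0.1811; after-tax cost = 7.4% × (1 − 32%) = 5.0320%.
Debentures: weight = 935/2738.9232 = 0.3414; after-tax cost = 7.8% × (1 − 32%) = 5.3040%.
WACC = 0.3852 × 8.2408% + 0.0923 × 7.9456% + 0.1811 × 5.0320% + 0.3414 × 5.3040% = 6.6299%.

6.63%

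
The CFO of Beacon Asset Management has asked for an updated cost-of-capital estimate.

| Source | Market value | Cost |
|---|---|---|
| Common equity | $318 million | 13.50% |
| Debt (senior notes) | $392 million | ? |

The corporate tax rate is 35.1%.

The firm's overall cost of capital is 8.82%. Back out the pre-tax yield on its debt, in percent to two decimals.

7.74%

Total capital V = 318 + 392 = 710.
Equity weight = 318/710 = 0.4479.
Senior notes weight = 392/710 = 0.5521.
Equity contribution = 0.4479 × 13.5% = 6.0465%.
Remaining for debt = 8.82% − 6.0465% = 2.7735%.
Rd × (1 − 35.1%) × 0.5521 = 2.7735%  ⇒  Rd = 7.7403%.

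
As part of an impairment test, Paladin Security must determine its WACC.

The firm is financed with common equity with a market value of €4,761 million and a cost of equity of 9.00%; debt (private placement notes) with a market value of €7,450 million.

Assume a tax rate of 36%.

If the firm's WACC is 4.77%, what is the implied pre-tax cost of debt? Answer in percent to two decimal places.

Total capital V = 4761 + 7450 = 12211.
Equity weight = 4761/12211 = 0.3899.
Private placement notes weight = 7450/12211 = 0.6101.
Equity contribution = 0.3899 × 9% = 3.5090%.
Remaining for debt = 4.77% − 3.5090% = 1.2610%.
Rd × (1 − 36%) × 0.6101 = 1.2610%  ⇒  Rd = 3.2293%.

3.23%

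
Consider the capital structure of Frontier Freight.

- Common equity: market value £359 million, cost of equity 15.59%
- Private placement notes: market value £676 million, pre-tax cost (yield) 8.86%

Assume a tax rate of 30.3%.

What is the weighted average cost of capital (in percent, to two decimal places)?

9.44%

Total capital V = 359 + 676 = 1035.
Equity: weight = 359/1035 = 0.3469; cost = 15.59%.
Private placement notes: weight = 676/1035 = 0.6531; after-tax cost = 8.86% × (1 − 30.3%) = 6.1754%.
WACC = 0.3469 × 15.5900% + 0.6531 × 6.1754% = 9.4410%.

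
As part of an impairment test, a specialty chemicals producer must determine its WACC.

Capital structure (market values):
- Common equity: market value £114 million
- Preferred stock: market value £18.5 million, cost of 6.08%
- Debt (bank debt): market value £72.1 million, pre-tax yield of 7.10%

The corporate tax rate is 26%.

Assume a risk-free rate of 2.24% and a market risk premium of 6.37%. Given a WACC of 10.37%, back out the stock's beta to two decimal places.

Total capital V = 114 + 18.5 + 72.1 = 204.6.
Equity weight = 114/204.6 = 0.5572.
Preferred weight = 18.5/204.6 = 0.0904.
Bank debt weight = 72.1/204.6 = 0.3524.
Debt contribution = 0.3524 × 7.1% × (1 − 26%) = 1.8515%.
Preferred contribution = 0.0904 × 6.08% = 0.5498%.
Required equity contribution = 10.37% − 2.4012% = 7.9688%  ⇒  Re = 14.3018%.
CAPM: 14.3018% = 2.24% + β × 6.37%  ⇒  β = 1.8935.

1.89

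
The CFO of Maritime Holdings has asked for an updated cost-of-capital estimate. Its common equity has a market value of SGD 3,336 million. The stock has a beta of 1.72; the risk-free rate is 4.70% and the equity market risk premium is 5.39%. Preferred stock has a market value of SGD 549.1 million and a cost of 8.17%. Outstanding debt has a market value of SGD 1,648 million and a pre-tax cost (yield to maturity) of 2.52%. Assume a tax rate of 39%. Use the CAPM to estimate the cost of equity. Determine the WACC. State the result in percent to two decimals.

9.69%

Cost of equity via CAPM: Re = 4.7% + 1.72 × 5.39% = 13.9708%.
Total capital V = 3336 + 549.1 + 1648 = 5533.1.
Equity: weight = 3336/5533.1 = 0.6029; cost = 13.9708%.
Preferred: weight = 549.1/5533.1 = 0.0992; cost = 8.17%.
Debt: weight = 1648/5533.1 = 0.2978; after-tax cost = 2.52% × (1 − 39%) = 1.5372%.
WACC = 0.6029 × 13.9708% + 0.0992 × 8.1700% + 0.2978 × 1.5372% = 9.6919%.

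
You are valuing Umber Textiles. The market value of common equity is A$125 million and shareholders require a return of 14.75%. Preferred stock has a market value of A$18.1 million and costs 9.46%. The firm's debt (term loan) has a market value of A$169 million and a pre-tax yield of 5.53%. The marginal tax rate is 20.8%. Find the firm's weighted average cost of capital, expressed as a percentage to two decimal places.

Total capital V = 125 + 18.1 + 169 = 312.1.
Equity: weight = 125/312.1 = 0.4005; cost = 14.75%.
Preferred: weight = 18.1/312.1 = 0.0580; cost = 9.46%.
Term loan: weight = 169/312.1 = 0.5415; after-tax cost = 5.53% × (1 − 20.8%) = 4.3798%.
WACC = 0.4005 × 14.7500% + 0.0580 × 9.4600% + 0.5415 × 4.3798% = 8.8278%.

8.83%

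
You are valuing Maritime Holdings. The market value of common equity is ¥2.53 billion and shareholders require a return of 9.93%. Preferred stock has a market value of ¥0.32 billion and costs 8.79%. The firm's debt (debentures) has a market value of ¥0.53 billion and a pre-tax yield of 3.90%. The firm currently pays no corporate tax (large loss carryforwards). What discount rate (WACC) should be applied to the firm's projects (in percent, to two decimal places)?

8.88%

Total capital V = 2.53 + 0.32 + 0.53 = 3.38.
Equity: weight = 2.53/3.38 = 0.7485; cost = 9.93%.
Preferred: weight = 0.32/3.38 = 0.0947; cost = 8.79%.
Debentures: weight = 0.53/3.38 = 0.1568; after-tax cost = 3.9% × (1 − 0%) = 3.9000%.
WACC = 0.7485 × 9.9300% + 0.0947 × 8.7900% + 0.1568 × 3.9000% = 8.8765%.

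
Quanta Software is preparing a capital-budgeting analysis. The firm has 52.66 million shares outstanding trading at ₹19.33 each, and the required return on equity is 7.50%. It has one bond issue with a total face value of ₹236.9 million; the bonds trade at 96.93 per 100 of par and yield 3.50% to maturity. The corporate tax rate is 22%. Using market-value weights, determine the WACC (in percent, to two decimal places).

6.62%

Market value of equity E = 19.33 × 52.66m = 1017.9178m. Market value of debt D = 236.9m × 96.93/100 = 229.62717m.
Total capital V = 1017.9178 + 229.62717 = 1247.54497.
Equity: weight = 1017.9178/1247.54497 = 0.8159; cost = 7.5%.
Bonds outstanding: weight = 229.62717/1247.54497 = 0.1841; after-tax cost = 3.5% × (1 − 22%) = 2.7300%.
WACC = 0.8159 × 7.5000% + 0.1841 × 2.7300% = 6.6220%.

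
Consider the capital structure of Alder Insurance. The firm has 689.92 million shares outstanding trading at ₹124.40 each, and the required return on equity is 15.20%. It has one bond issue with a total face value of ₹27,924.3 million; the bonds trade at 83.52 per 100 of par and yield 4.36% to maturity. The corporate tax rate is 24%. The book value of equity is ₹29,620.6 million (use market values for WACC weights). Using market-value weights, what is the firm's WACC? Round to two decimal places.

Market value of equity E = 124.4 × 689.92m = 85826.048m. Market value of debt D = 27924.3m × 83.52/100 = 23322.37536m.
Total capital V = 85826.048 + 23322.37536 = 109148.42336.
Equity: weight = 85826.048/109148.42336 = 0.7863; cost = 15.2%.
Bonds outstanding: weight = 23322.37536/109148.42336 = 0.2137; after-tax cost = 4.36% × (1 − 24%) = 3.3136%.
WACC = 0.7863 × 15.2000% + 0.2137 × 3.3136% = 12.6602%.

12.66%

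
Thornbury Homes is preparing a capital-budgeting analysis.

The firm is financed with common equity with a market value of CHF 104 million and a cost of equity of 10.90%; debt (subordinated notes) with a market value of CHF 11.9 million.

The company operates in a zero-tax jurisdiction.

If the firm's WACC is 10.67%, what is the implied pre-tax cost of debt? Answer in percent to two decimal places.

8.66%

Total capital V = 104 + 11.9 = 115.9.
Equity weight = 104/115.9 = 0.8973.
Subordinated notes weight = 11.9/115.9 = 0.1027.
Equity contribution = 0.8973 × 10.9% = 9.7808%.
Remaining for debt = 10.67% − 9.7808% = 0.8892%.
Rd × (1 − 0%) × 0.1027 = 0.8892%  ⇒  Rd = 8.6599%.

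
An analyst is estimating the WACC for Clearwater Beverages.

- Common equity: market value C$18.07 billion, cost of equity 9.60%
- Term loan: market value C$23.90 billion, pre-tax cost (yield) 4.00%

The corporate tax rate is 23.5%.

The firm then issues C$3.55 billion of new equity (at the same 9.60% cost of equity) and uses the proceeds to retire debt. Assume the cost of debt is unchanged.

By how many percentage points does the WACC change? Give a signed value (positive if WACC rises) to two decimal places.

Current WACC:
Total capital V = 18.07 + 23.9 = 41.97.
Equity: weight = 18.07/41.97 = 0.4305; cost = 9.6%.
Term loan: weight = 23.9/41.97 = 0.5695; after-tax cost = 4% × (1 − 23.5%) = 3.0600%.
WACC = 0.4305 × 9.6000% + 0.5695 × 3.0600% = 5.8758%.
After the change:
Total capital V = 21.62 + 20.35 = 41.97.
Equity: weight = 21.62/41.97 = 0.5151; cost = 9.6%.
Term loan: weight = 20.35/41.97 = 0.4849; after-tax cost = 4% × (1 − 23.5%) = 3.0600%.
WACC = 0.5151 × 9.6000% + 0.4849 × 3.0600% = 6.4289%.
Change in WACC = 6.4289% − 5.8758% = 0.5532 pp.

+0.55 pp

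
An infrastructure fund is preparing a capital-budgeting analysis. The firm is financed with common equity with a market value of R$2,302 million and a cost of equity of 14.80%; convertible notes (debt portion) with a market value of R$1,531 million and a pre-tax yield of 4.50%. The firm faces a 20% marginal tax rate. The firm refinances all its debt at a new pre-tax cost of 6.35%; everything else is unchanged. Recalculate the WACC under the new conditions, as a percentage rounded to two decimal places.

After the change:
Total capital V = 2302 + 1531 = 3833.
Equity: weight = 2302/3833 = 0.6006; cost = 14.8%.
Convertible notes (debt portion): weight = 1531/3833 = 0.3994; after-tax cost = 6.35% × (1 − 20%) = 5.0800%.
WACC = 0.6006 × 14.8000% + 0.3994 × 5.0800% = 10.9176%.

10.92%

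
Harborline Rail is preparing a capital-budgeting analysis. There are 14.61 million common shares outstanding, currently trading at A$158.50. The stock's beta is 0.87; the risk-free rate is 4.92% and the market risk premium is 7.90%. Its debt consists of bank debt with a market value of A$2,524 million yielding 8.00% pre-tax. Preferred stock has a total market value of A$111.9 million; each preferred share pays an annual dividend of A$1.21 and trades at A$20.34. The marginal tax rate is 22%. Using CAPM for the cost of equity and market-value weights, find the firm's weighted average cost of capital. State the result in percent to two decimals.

Cost of equity via CAPM: Re = 4.92% + 0.87 × 7.9% = 11.7930%.
Cost of preferred: Rp = 1.21 / 20.34 = 5.9489%.
Market value of equity E = 158.5 × 14.61m = 2315.685m.
Total capital V = 2315.685 + 111.9 + 2524 = 4951.585.
Equity: weight = 2315.685/4951.585 = 0.4677; cost = 11.793%.
Preferred: weight = 111.9/4951.585 = 0.0226; cost = 5.9489%.
Bank debt: weight = 2524/4951.585 = 0.5097; after-tax cost = 8% × (1 − 22%) = 6.2400%.
WACC = 0.4677 × 11.7930% + 0.0226 × 5.9489% + 0.5097 × 6.2400% = 8.8304%.

8.83%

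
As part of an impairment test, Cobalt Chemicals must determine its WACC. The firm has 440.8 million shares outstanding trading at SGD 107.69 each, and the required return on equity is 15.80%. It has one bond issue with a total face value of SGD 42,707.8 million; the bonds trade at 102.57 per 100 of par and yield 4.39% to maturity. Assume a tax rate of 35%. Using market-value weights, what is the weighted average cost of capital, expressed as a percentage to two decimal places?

Market value of equity E = 107.69 × 440.8m = 47469.752m. Market value of debt D = 42707.8m × 102.57/100 = 43805.39046m.
Total capital V = 47469.752 + 43805.39046 = 91275.14246.
Equity: weight = 47469.752/91275.14246 = 0.5201; cost = 15.8%.
Bonds outstanding: weight = 43805.39046/91275.14246 = 0.4799; after-tax cost = 4.39% × (1 − 35%) = 2.8535%.
WACC = 0.5201 × 15.8000% + 0.4799 × 2.8535% = 9.5866%.

9.59%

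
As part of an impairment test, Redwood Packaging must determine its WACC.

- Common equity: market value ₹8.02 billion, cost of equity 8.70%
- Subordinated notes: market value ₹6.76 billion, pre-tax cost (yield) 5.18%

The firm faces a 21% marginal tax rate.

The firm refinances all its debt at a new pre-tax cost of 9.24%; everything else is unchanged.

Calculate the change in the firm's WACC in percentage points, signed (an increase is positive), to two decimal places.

Current WACC:
Total capital V = 8.02 + 6.76 = 14.78.
Equity: weight = 8.02/14.78 = 0.5426; cost = 8.7%.
Subordinated notes: weight = 6.76/14.78 = 0.4574; after-tax cost = 5.18% × (1 − 21%) = 4.0922%.
WACC = 0.5426 × 8.7000% + 0.4574 × 4.0922% = 6.5925%.
After the change:
Total capital V = 8.02 + 6.76 = 14.78.
Equity: weight = 8.02/14.78 = 0.5426; cost = 8.7%.
Subordinated notes: weight = 6.76/14.78 = 0.4574; after-tax cost = 9.24% × (1 − 21%) = 7.2996%.
WACC = 0.5426 × 8.7000% + 0.4574 × 7.2996% = 8.0595%.
Change in WACC = 8.0595% − 6.5925% = 1.4670 pp.

+1.47 pp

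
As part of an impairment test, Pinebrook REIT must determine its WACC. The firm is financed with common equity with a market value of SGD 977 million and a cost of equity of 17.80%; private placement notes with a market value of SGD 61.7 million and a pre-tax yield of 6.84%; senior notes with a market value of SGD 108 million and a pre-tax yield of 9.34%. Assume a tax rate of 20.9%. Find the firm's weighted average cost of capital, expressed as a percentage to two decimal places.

Total capital V = 977 + 61.7 + 108 = 1146.7.
Equity: weight = 977/1146.7 = 0.8520; cost = 17.8%.
Private placement notes: weight = 61.7/1146.7 = 0.0538; after-tax cost = 6.84% × (1 − 20.9%) = 5.4104%.
Senior notes: weight = 108/1146.7 = 0.0942; after-tax cost = 9.34% × (1 − 20.9%) = 7.3879%.
WACC = 0.8520 × 17.8000% + 0.0538 × 5.4104% + 0.0942 × 7.3879% = 16.1527%.

16.15%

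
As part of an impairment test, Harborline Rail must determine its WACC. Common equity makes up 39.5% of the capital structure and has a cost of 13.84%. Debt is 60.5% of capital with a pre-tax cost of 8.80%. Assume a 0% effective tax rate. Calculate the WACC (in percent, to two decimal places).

After-tax cost of debt = 8.8% × (1 − 0%) = 8.8000%.
WACC = 0.395 × 13.8400% + 0.605 × 8.8000% = 10.7908%.

10.79%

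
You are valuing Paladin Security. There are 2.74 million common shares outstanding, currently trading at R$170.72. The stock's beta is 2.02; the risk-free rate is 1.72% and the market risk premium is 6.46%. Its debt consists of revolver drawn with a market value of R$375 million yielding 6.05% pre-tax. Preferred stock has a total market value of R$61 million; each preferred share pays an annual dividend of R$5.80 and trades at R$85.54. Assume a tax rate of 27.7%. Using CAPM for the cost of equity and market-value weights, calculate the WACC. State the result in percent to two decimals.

9.92%

Cost of equity via CAPM: Re = 1.72% + 2.02 × 6.46% = 14.7692%.
Cost of preferred: Rp = 5.8 / 85.54 = 6.7805%.
Market value of equity E = 170.72 × 2.74m = 467.7728m.
Total capital V = 467.7728 + 61 + 375 = 903.7728.
Equity: weight = 467.7728/903.7728 = 0.5176; cost = 14.7692%.
Preferred: weight = 61/903.7728 = 0.0675; cost = 6.7805%.
Revolver drawn: weight = 375/903.7728 = 0.4149; after-tax cost = 6.05% × (1 − 27.7%) = 4.3742%.
WACC = 0.5176 × 14.7692% + 0.0675 × 6.7805% + 0.4149 × 4.3742% = 9.9168%.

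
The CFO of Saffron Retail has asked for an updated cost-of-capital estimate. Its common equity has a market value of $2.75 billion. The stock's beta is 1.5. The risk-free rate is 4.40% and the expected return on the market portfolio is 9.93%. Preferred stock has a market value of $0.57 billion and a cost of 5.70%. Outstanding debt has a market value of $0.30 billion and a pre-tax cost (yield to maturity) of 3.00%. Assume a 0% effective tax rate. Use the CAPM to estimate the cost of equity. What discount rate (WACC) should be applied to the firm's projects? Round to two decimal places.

Market risk premium = 9.93% − 4.4% = 5.53%.
Cost of equity via CAPM: Re = 4.4% + 1.5 × 5.53% = 12.6950%.
Total capital V = 2.75 + 0.57 + 0.3 = 3.62.
Equity: weight = 2.75/3.62 = 0.7597; cost = 12.695%.
Preferred: weight = 0.57/3.62 = 0.1575; cost = 5.7%.
Debt: weight = 0.3/3.62 = 0.0829; after-tax cost = 3% × (1 − 0%) = 3.0000%.
WACC = 0.7597 × 12.6950% + 0.1575 × 5.7000% + 0.0829 × 3.0000% = 10.7901%.

10.79%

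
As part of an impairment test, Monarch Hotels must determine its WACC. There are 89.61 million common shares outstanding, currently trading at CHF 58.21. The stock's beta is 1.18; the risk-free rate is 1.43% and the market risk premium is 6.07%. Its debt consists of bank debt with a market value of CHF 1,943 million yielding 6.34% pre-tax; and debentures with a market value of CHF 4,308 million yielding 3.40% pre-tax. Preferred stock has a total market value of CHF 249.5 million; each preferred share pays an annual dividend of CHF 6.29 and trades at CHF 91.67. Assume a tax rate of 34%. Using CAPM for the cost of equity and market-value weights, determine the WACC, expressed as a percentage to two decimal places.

5.49%

Cost of equity via CAPM: Re = 1.43% + 1.18 × 6.07% = 8.5926%.
Cost of preferred: Rp = 6.29 / 91.67 = 6.8616%.
Market value of equity E = 58.21 × 89.61m = 5216.1981m.
Total capital V = 5216.1981 + 249.5 + 1943 + 4308 = 11716.6981.
Equity: weight = 5216.1981/11716.6981 = 0.4452; cost = 8.5926%.
Preferred: weight = 249.5/11716.6981 = 0.0213; cost = 6.8616%.
Bank debt: weight = 1943/11716.6981 = 0.1658; after-tax cost = 6.34% × (1 − 34%) = 4.1844%.
Debentures: weight = 4308/11716.6981 = 0.3677; after-tax cost = 3.4% × (1 − 34%) = 2.2440%.
WACC = 0.4452 × 8.5926% + 0.0213 × 6.8616% + 0.1658 × 4.1844% + 0.3677 × 2.2440% = 5.4905%.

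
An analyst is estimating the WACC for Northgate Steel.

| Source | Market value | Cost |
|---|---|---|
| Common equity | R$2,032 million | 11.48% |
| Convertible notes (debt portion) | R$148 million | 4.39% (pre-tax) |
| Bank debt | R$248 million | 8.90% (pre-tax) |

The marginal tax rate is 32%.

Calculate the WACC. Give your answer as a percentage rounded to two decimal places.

10.41%

Total capital V = 2032 + 148 + 248 = 2428.
Equity: weight = 2032/2428 = 0.8369; cost = 11.48%.
Convertible notes (debt portion): weight = 148/2428 = 0.0610; after-tax cost = 4.39% × (1 − 32%) = 2.9852%.
Bank debt: weight = 248/2428 = 0.1021; after-tax cost = 8.9% × (1 − 32%) = 6.0520%.
WACC = 0.8369 × 11.4800% + 0.0610 × 2.9852% + 0.1021 × 6.0520% = 10.4078%.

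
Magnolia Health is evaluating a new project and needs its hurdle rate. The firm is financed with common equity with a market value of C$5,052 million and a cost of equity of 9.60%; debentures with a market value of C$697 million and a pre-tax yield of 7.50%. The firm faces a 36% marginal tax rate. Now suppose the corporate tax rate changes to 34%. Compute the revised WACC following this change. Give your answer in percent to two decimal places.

After the change:
Total capital V = 5052 + 697 = 5749.
Equity: weight = 5052/5749 = 0.8788; cost = 9.6%.
Debentures: weight = 697/5749 = 0.1212; after-tax cost = 7.5% × (1 − 34%) = 4.9500%.
WACC = 0.8788 × 9.6000% + 0.1212 × 4.9500% = 9.0362%.

9.04%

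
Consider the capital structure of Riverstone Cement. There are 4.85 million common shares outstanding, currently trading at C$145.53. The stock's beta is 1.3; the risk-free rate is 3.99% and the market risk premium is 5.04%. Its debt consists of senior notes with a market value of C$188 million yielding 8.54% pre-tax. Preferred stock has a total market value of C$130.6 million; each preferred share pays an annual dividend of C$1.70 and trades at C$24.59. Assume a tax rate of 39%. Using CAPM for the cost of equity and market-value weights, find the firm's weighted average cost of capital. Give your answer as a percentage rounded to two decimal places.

9.10%

Cost of equity via CAPM: Re = 3.99% + 1.3 × 5.04% = 10.5420%.
Cost of preferred: Rp = 1.7 / 24.59 = 6.9134%.
Market value of equity E = 145.53 × 4.85m = 705.8205m.
Total capital V = 705.8205 + 130.6 + 188 = 1024.4205.
Equity: weight = 705.8205/1024.4205 = 0.6890; cost = 10.542%.
Preferred: weight = 130.6/1024.4205 = 0.1275; cost = 6.9134%.
Senior notes: weight = 188/1024.4205 = 0.1835; after-tax cost = 8.54% × (1 − 39%) = 5.2094%.
WACC = 0.6890 × 10.5420% + 0.1275 × 6.9134% + 0.1835 × 5.2094% = 9.1008%.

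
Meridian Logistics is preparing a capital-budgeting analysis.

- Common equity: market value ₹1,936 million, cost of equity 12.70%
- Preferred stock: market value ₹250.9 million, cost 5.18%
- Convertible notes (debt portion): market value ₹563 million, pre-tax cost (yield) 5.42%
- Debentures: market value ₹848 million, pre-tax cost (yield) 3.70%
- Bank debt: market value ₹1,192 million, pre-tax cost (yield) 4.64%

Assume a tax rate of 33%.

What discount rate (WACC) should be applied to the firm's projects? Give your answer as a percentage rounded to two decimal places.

7.04%

Total capital V = 1936 + 250.9 + 563 + 848 + 1192 = 4789.9.
Equity: weight = 1936/4789.9 = 0.4042; cost = 12.7%.
Preferred: weight = 250.9/4789.9 = 0.0524; cost = 5.18%.
Convertible notes (debt portion): weight = 563/4789.9 = 0.1175; after-tax cost = 5.42% × (1 − 33%) = 3.6314%.
Debentures: weight = 848/4789.9 = 0.1770; after-tax cost = 3.7% × (1 − 33%) = 2.4790%.
Bank debt: weight = 1192/4789.9 = 0.2489; after-tax cost = 4.64% × (1 − 33%) = 3.1088%.
WACC = 0.4042 × 12.7000% + 0.0524 × 5.1800% + 0.1175 × 3.6314% + 0.1770 × 2.4790% + 0.2489 × 3.1088% = 7.0438%.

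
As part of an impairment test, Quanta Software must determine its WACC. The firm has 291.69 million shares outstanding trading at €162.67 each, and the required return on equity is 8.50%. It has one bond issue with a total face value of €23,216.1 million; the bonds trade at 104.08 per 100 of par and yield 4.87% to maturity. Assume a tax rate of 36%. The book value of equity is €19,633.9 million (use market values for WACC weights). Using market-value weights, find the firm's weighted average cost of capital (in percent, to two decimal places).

6.68%

Market value of equity E = 162.67 × 291.69m = 47449.2123m. Market value of debt D = 23216.1m × 104.08/100 = 24163.31688m.
Total capital V = 47449.2123 + 24163.31688 = 71612.52918.
Equity: weight = 47449.2123/71612.52918 = 0.6626; cost = 8.5%.
Bonds outstanding: weight = 24163.31688/71612.52918 = 0.3374; after-tax cost = 4.87% × (1 − 36%) = 3.1168%.
WACC = 0.6626 × 8.5000% + 0.3374 × 3.1168% = 6.6836%.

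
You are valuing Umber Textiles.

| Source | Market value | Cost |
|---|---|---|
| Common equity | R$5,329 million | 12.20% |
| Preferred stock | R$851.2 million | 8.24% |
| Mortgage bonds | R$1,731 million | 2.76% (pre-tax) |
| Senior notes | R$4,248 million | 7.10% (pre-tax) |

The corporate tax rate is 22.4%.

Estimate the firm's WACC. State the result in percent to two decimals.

8.15%

Total capital V = 5329 + 851.2 + 1731 + 4248 = 12159.2.
Equity: weight = 5329/12159.2 = 0.4383; cost = 12.2%.
Preferred: weight = 851.2/12159.2 = 0.0700; cost = 8.24%.
Mortgage bonds: weight = 1731/12159.2 = 0.1424; after-tax cost = 2.76% × (1 − 22.4%) = 2.1418%.
Senior notes: weight = 4248/12159.2 = 0.3494; after-tax cost = 7.1% × (1 − 22.4%) = 5.5096%.
WACC = 0.4383 × 12.2000% + 0.0700 × 8.2400% + 0.1424 × 2.1418% + 0.3494 × 5.5096% = 8.1535%.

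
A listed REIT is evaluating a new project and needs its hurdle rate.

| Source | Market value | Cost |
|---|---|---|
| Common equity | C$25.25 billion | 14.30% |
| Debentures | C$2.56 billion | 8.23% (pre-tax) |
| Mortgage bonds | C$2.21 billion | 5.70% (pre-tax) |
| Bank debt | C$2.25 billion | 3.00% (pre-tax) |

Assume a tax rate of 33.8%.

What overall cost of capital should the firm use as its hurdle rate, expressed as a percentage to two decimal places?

Total capital V = 25.25 + 2.56 + 2.21 + 2.25 = 32.27.
Equity: weight = 25.25/32.27 = 0.7825; cost = 14.3%.
Debentures: weight = 2.56/32.27 = 0.0793; after-tax cost = 8.23% × (1 − 33.8%) = 5.4483%.
Mortgage bonds: weight = 2.21/32.27 = 0.0685; after-tax cost = 5.7% × (1 − 33.8%) = 3.7734%.
Bank debt: weight = 2.25/32.27 = 0.0697; after-tax cost = 3% × (1 − 33.8%) = 1.9860%.
WACC = 0.7825 × 14.3000% + 0.0793 × 5.4483% + 0.0685 × 3.7734% + 0.0697 × 1.9860% = 12.0183%.

12.02%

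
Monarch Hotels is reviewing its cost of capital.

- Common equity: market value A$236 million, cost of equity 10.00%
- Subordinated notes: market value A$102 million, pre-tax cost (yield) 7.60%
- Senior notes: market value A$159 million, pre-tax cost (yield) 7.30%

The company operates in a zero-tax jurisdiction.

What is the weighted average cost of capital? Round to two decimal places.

8.64%

Total capital V = 236 + 102 + 159 = 497.
Equity: weight = 236/497 = 0.4748; cost = 10%.
Subordinated notes: weight = 102/497 = 0.2052; after-tax cost = 7.6% × (1 − 0%) = 7.6000%.
Senior notes: weight = 159/497 = 0.3199; after-tax cost = 7.3% × (1 − 0%) = 7.3000%.
WACC = 0.4748 × 10.0000% + 0.2052 × 7.6000% + 0.3199 × 7.3000% = 8.6437%.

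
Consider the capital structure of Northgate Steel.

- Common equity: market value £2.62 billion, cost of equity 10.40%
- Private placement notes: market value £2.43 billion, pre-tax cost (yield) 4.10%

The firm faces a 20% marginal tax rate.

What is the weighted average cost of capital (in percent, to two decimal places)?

6.97%

Total capital V = 2.62 + 2.43 = 5.05.
Equity: weight = 2.62/5.05 = 0.5188; cost = 10.4%.
Private placement notes: weight = 2.43/5.05 = 0.4812; after-tax cost = 4.1% × (1 − 20%) = 3.2800%.
WACC = 0.5188 × 10.4000% + 0.4812 × 3.2800% = 6.9739%.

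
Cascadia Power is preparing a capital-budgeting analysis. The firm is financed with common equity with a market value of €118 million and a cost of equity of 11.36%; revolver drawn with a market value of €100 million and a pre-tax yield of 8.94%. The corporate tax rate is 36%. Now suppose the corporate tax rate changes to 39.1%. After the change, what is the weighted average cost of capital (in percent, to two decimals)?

After the change:
Total capital V = 118 + 100 = 218.
Equity: weight = 118/218 = 0.5413; cost = 11.36%.
Revolver drawn: weight = 100/218 = 0.4587; after-tax cost = 8.94% × (1 − 39.1%) = 5.4445%.
WACC = 0.5413 × 11.3600% + 0.4587 × 5.4445% = 8.6464%.

8.65%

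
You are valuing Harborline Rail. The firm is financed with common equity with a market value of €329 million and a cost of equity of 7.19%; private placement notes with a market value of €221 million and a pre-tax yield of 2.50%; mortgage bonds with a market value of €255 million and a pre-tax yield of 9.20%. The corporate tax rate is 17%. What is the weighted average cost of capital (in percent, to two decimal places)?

5.93%

Total capital V = 329 + 221 + 255 = 805.
Equity: weight = 329/805 = 0.4087; cost = 7.19%.
Private placement notes: weight = 221/805 = 0.2745; after-tax cost = 2.5% × (1 − 17%) = 2.0750%.
Mortgage bonds: weight = 255/805 = 0.3168; after-tax cost = 9.2% × (1 − 17%) = 7.6360%.
WACC = 0.4087 × 7.1900% + 0.2745 × 2.0750% + 0.3168 × 7.6360% = 5.9270%.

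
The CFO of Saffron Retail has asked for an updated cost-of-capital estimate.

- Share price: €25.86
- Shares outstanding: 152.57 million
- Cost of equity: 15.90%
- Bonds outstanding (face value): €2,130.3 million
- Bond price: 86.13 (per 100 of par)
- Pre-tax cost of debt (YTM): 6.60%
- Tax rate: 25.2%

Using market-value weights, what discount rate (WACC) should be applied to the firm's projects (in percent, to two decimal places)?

Market value of equity E = 25.86 × 152.57m = 3945.4602m. Market value of debt D = 2130.3m × 86.13/100 = 1834.82739m.
Total capital V = 3945.4602 + 1834.82739 = 5780.28759.
Equity: weight = 3945.4602/5780.28759 = 0.6826; cost = 15.9%.
Bonds outstanding: weight = 1834.82739/5780.28759 = 0.3174; after-tax cost = 6.6% × (1 − 25.2%) = 4.9368%.
WACC = 0.6826 × 15.9000% + 0.3174 × 4.9368% = 12.4200%.

12.42%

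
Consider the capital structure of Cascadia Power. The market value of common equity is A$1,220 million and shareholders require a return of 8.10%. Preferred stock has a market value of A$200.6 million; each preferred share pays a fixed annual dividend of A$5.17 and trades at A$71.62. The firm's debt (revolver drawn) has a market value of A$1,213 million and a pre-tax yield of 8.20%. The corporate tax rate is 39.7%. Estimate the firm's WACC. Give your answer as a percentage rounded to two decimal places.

Cost of preferred: Rp = 5.17 / 71.62 = 7.2187%.
Total capital V = 1220 + 200.6 + 1213 = 2633.6.
Equity: weight = 1220/2633.6 = 0.4632; cost = 8.1%.
Preferred: weight = 200.6/2633.6 = 0.0762; cost = 7.2187%.
Revolver drawn: weight = 1213/2633.6 = 0.4606; after-tax cost = 8.2% × (1 − 39.7%) = 4.9446%.
WACC = 0.4632 × 8.1000% + 0.0762 × 7.2187% + 0.4606 × 4.9446% = 6.5795%.

6.58%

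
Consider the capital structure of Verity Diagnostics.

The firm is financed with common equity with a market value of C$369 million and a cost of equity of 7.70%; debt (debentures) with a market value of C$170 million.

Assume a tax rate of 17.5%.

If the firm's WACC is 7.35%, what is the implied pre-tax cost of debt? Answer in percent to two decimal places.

Total capital V = 369 + 170 = 539.
Equity weight = 369/539 = 0.6846.
Debentures weight = 170/539 = 0.3154.
Equity contribution = 0.6846 × 7.7% = 5.2714%.
Remaining for debt = 7.35% − 5.2714% = 2.0786%.
Rd × (1 − 17.5%) × 0.3154 = 2.0786%  ⇒  Rd = 7.9882%.

7.99%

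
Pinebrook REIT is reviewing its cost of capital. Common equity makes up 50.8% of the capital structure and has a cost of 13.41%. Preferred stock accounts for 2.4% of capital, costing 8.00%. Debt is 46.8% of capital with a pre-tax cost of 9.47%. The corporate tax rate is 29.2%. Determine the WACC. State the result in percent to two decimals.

10.14%

After-tax cost of debt = 9.47% × (1 − 29.2%) = 6.7048%.
WACC = 0.508 × 13.4100% + 0.024 × 8.0000% + 0.468 × 6.7048% = 10.1421%.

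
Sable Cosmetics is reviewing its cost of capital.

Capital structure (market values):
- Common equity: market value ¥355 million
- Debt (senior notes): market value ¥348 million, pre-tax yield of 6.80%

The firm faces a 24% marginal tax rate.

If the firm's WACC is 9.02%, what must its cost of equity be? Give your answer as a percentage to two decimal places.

12.80%

Total capital V = 355 + 348 = 703.
Equity weight = 355/703 = 0.5050.
Senior notes weight = 348/703 = 0.4950.
Debt contribution = 0.4950 × 6.8% × (1 − 24%) = 2.5583%.
Required equity contribution = 9.02% − 2.5583% = 6.4617%.
Re = 6.4617% / 0.5050 = 12.7960%.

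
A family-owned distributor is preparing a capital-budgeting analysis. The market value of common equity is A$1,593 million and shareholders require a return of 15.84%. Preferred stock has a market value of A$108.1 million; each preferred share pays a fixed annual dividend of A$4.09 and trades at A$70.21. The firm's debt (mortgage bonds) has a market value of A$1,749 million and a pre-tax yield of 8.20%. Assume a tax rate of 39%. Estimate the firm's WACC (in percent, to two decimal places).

10.03%

Cost of preferred: Rp = 4.09 / 70.21 = 5.8254%.
Total capital V = 1593 + 108.1 + 1749 = 3450.1.
Equity: weight = 1593/3450.1 = 0.4617; cost = 15.84%.
Preferred: weight = 108.1/3450.1 = 0.0313; cost = 5.8254%.
Mortgage bonds: weight = 1749/3450.1 = 0.5069; after-tax cost = 8.2% × (1 − 39%) = 5.0020%.
WACC = 0.4617 × 15.8400% + 0.0313 × 5.8254% + 0.5069 × 5.0020% = 10.0320%.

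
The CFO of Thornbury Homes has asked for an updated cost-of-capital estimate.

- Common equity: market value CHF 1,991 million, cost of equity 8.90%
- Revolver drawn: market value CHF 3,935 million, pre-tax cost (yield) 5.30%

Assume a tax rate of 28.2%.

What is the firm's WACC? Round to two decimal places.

5.52%

Total capital V = 1991 + 3935 = 5926.
Equity: weight = 1991/5926 = 0.3360; cost = 8.9%.
Revolver drawn: weight = 3935/5926 = 0.6640; after-tax cost = 5.3% × (1 − 28.2%) = 3.8054%.
WACC = 0.3360 × 8.9000% + 0.6640 × 3.8054% = 5.5171%.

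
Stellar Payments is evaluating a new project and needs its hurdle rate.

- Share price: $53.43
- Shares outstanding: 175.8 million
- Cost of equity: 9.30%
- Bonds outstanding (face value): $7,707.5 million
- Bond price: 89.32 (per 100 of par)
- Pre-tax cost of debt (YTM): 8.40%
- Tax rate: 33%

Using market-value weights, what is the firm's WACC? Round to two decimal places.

Market value of equity E = 53.43 × 175.8m = 9392.994m. Market value of debt D = 7707.5m × 89.32/100 = 6884.339m.
Total capital V = 9392.994 + 6884.339 = 16277.333.
Equity: weight = 9392.994/16277.333 = 0.5771; cost = 9.3%.
Bonds outstanding: weight = 6884.339/16277.333 = 0.4229; after-tax cost = 8.4% × (1 − 33%) = 5.6280%.
WACC = 0.5771 × 9.3000% + 0.4229 × 5.6280% = 7.7470%.

7.75%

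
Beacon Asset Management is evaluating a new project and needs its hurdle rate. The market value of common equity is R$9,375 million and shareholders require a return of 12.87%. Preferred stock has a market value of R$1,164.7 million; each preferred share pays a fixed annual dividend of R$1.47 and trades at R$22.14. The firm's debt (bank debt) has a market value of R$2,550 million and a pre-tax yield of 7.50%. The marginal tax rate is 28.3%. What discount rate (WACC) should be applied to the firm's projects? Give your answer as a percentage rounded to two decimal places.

10.86%

Cost of preferred: Rp = 1.47 / 22.14 = 6.6396%.
Total capital V = 9375 + 1164.7 + 2550 = 13089.7.
Equity: weight = 9375/13089.7 = 0.7162; cost = 12.87%.
Preferred: weight = 1164.7/13089.7 = 0.0890; cost = 6.6396%.
Bank debt: weight = 2550/13089.7 = 0.1948; after-tax cost = 7.5% × (1 − 28.3%) = 5.3775%.
WACC = 0.7162 × 12.8700% + 0.0890 × 6.6396% + 0.1948 × 5.3775% = 10.8560%.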